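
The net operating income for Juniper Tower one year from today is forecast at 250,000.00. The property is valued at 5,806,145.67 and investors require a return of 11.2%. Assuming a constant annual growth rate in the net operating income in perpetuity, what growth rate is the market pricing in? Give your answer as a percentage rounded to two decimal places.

6.89%

P = D₁/(r−g) ⇒ g = r − D₁/P = 0.112 − 250,000.00/5,806,145.67 = 0.068942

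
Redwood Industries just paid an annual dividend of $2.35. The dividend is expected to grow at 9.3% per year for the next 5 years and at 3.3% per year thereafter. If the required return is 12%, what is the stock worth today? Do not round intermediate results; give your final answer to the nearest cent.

D_1 = 2.56855
D_2 = 2.80743
D_3 = 3.06852
D_4 = 3.35389
D_5 = 3.66580
Terminal value at year 5: TV = D_5×(1+g_2)/(r−g_2) = 3.78677/0.087 = 43.52610
P_0 = D_1/(1+r)^1 + D_2/(1+r)^2 + D_3/(1+r)^3 + D_4/(1+r)^4 + D_5/(1+r)^5 + TV/(1+r)^5
    = 2.29335 + 2.23806 + 2.18411 + 2.13146 + 2.08007 + 24.69788 = 35.62493

$35.62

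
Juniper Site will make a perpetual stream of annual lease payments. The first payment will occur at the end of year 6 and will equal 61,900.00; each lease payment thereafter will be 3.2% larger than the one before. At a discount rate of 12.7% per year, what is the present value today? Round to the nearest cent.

358383.05

Value at end of year 5: C₁ / (r − g) = 61,900.00 / (0.127 − 0.032) = 651,578.9474
Discount to today: PV = 651,578.9474 / (1 + 0.127)^5 = 651,578.9474 / 1.818108 = 358,383.05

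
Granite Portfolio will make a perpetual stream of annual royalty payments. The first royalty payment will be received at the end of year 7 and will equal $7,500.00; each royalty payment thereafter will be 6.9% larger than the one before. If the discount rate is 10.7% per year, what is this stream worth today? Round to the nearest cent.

Value at end of year 6: C₁ / (r − g) = $7,500.00 / (0.107 − 0.069) = $197,368.4211
Discount to today: PV = $197,368.4211 / (1 + 0.107)^6 = $197,368.4211 / 1.840288 = $107,248.68

$107248.68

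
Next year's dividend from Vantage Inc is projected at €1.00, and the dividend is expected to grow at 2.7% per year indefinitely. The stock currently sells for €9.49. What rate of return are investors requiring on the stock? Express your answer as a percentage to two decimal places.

13.24%

P = D₁/(r − g) ⇒ r = D₁/P + g = €1.0000/€9.49 + 0.027 = 0.105374 + 0.027 = 0.132374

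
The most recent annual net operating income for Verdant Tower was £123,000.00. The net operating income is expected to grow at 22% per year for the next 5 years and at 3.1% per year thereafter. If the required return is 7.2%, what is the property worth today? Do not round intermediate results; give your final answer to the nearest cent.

£6826537.69

D_1 = 150060.00000
D_2 = 183073.20000
D_3 = 223349.30400
D_4 = 272486.15088
D_5 = 332433.10407
Terminal value at year 5: TV = D_5×(1+g_2)/(r−g_2) = 342738.53030/0.041 = 8359476.34878
P_0 = D_1/(1+r)^1 + D_2/(1+r)^2 + D_3/(1+r)^3 + D_4/(1+r)^4 + D_5/(1+r)^5 + TV/(1+r)^5
    = 139981.34328 + 159307.12575 + 181301.01998 + 206331.38468 + 234817.43405 + 5904799.37830 = 6826537.68604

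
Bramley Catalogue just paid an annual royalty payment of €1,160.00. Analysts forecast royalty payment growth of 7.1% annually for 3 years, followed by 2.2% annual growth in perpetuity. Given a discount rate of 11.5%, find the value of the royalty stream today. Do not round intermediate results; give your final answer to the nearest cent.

€14509.67

D_1 = 1242.36000
D_2 = 1330.56756
D_3 = 1425.03786
Terminal value at year 3: TV = D_3×(1+g_2)/(r−g_2) = 1456.38869/0.093 = 15660.09344
P_0 = D_1/(1+r)^1 + D_2/(1+r)^2 + D_3/(1+r)^3 + TV/(1+r)^3
    = 1114.22422 + 1070.25483 + 1028.02056 + 11297.17215 = 14509.67175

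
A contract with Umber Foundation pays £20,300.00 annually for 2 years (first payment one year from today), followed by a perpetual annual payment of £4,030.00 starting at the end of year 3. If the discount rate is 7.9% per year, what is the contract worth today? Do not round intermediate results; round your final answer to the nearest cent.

£80066.20

PV of 2-year annuity: £20,300.00 × [1 − (1+0.079)^−2] / 0.079 = 36249.96886
Perpetuity value at year 2: £4,030.00 / 0.079 = 51012.65823
PV of perpetuity: 51012.65823 / (1+0.079)^2 = 43816.23584
Total PV = 36249.96886 + 43816.23584 = 80066.20470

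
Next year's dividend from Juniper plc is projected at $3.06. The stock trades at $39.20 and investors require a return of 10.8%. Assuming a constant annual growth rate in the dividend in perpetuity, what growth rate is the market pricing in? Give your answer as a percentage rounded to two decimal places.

2.99%

P = D₁/(r−g) ⇒ g = r − D₁/P = 0.108 − $3.06/$39.20 = 0.029939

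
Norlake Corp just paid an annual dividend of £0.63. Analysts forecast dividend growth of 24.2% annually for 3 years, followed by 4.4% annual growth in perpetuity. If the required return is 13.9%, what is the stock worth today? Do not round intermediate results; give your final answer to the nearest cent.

£11.23

D_1 = 0.78246
D_2 = 0.97182
D_3 = 1.20699
Terminal value at year 3: TV = D_3×(1+g_2)/(r−g_2) = 1.26010/0.095 = 13.26424
P_0 = D_1/(1+r)^1 + D_2/(1+r)^2 + D_3/(1+r)^3 + TV/(1+r)^3
    = 0.68697 + 0.74909 + 0.81683 + 8.97658 = 11.22948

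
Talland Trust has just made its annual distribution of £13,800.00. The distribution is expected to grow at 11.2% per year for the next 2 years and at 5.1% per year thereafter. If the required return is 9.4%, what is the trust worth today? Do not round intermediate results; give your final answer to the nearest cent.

£376773.27

D_1 = 15345.60000
D_2 = 17064.30720
Terminal value at year 2: TV = D_2×(1+g_2)/(r−g_2) = 17934.58687/0.043 = 417083.41552
P_0 = D_1/(1+r)^1 + D_2/(1+r)^2 + TV/(1+r)^2
    = 14027.05667 + 14257.84920 + 348488.36057 = 376773.26644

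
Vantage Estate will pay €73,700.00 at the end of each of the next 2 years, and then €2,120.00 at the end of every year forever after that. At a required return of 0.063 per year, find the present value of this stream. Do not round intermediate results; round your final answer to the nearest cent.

€164335.39

PV of 2-year annuity: €73,700.00 × [1 − (1+0.063)^−2] / 0.063 = 134555.10726
Perpetuity value at year 2: €2,120.00 / 0.063 = 33650.79365
PV of perpetuity: 33650.79365 / (1+0.063)^2 = 29780.28039
Total PV = 134555.10726 + 29780.28039 = 164335.38765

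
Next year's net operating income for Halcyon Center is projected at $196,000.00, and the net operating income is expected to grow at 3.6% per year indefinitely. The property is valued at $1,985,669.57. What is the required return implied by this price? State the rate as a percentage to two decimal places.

P = D₁/(r − g) ⇒ r = D₁/P + g = $196,000.0000/$1,985,669.57 + 0.036 = 0.098707 + 0.036 = 0.134707

13.47%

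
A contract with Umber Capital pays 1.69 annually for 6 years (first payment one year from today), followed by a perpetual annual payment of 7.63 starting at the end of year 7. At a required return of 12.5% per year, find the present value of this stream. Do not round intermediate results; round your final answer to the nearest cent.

PV of 6-year annuity: 1.69 × [1 − (1+0.125)^−6] / 0.125 = 6.85099
Perpetuity value at year 6: 7.63 / 0.125 = 61.04000
PV of perpetuity: 61.04000 / (1+0.125)^6 = 30.10921
Total PV = 6.85099 + 30.10921 = 36.96020

36.96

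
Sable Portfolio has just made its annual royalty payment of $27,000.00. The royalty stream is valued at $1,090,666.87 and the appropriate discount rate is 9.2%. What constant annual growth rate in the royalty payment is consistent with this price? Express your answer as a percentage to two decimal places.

6.56%

P = D₀(1+g)/(r−g) ⇒ P(r−g) = D₀(1+g) ⇒ g(P+D₀) = P·r − D₀
g = (P·r − D₀)/(P + D₀) = ($1,090,666.87×0.092 − $27,000.00) / ($1,090,666.87 + $27,000.00) = 0.065620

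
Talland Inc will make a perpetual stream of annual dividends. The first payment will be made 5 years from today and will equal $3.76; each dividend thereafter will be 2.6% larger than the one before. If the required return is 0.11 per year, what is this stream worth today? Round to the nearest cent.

$29.49

Value at end of year 4: C₁ / (r − g) = $3.76 / (0.11 − 0.026) = $44.7619
Discount to today: PV = $44.7619 / (1 + 0.11)^4 = $44.7619 / 1.518070 = $29.49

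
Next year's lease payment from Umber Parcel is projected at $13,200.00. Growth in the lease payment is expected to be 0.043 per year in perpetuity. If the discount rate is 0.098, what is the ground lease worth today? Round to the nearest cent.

Growing perpetuity: P = D₁ / (r − g) = $13,200.0000 / (0.098 − 0.043) = $240,000.00

$240000.00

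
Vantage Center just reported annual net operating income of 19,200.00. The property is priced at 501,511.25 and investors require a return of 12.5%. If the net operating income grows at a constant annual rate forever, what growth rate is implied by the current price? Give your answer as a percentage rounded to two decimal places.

8.35%

P = D₀(1+g)/(r−g) ⇒ P(r−g) = D₀(1+g) ⇒ g(P+D₀) = P·r − D₀
g = (P·r − D₀)/(P + D₀) = (501,511.25×0.125 − 19,200.00) / (501,511.25 + 19,200.00) = 0.083518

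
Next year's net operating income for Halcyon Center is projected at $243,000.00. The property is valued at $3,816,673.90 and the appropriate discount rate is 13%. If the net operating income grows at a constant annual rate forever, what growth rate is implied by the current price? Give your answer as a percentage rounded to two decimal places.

6.63%

P = D₁/(r−g) ⇒ g = r − D₁/P = 0.13 − $243,000.00/$3,816,673.90 = 0.066332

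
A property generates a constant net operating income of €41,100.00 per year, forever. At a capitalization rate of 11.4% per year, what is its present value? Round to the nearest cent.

Level perpetuity: PV = C / r = €41,100.00 / 0.114 = €360,526.32

€360526.32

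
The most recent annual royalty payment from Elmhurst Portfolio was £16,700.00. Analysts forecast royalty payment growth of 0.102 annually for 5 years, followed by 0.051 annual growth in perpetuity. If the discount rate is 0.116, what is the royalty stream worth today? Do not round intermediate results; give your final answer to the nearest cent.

£333918.27

D_1 = 18403.40000
D_2 = 20280.54680
D_3 = 22349.16257
D_4 = 24628.77716
D_5 = 27140.91243
Terminal value at year 5: TV = D_5×(1+g_2)/(r−g_2) = 28525.09896/0.065 = 438847.67630
P_0 = D_1/(1+r)^1 + D_2/(1+r)^2 + D_3/(1+r)^3 + D_4/(1+r)^4 + D_5/(1+r)^5 + TV/(1+r)^5
    = 16490.50179 + 16283.63170 + 16079.35675 + 15877.64439 + 15678.46247 + 253508.67777 = 333918.27486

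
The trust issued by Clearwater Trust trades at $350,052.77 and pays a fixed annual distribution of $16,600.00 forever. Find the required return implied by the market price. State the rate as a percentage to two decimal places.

P = C/r ⇒ r = C/P = $16,600.00/$350,052.77 = 0.047421

4.74%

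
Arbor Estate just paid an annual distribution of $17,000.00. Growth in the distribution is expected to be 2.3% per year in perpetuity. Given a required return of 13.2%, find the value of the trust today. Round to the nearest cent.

$159550.46

D₁ = D₀ × (1 + g) = $17,000.00 × 1.023 = $17,391.0000
Growing perpetuity: P = D₁ / (r − g) = $17,391.0000 / (0.132 − 0.023) = $159,550.46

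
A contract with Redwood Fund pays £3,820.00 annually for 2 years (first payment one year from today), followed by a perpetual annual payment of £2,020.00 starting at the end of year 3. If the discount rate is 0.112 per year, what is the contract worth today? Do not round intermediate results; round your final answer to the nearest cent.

PV of 2-year annuity: £3,820.00 × [1 − (1+0.112)^−2] / 0.112 = 6524.50701
Perpetuity value at year 2: £2,020.00 / 0.112 = 18035.71429
PV of perpetuity: 18035.71429 / (1+0.112)^2 = 14585.58230
Total PV = 6524.50701 + 14585.58230 = 21110.08932

£21110.09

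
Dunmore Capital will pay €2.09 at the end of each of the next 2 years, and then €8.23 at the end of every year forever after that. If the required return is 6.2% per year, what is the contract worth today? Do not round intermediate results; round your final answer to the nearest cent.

PV of 2-year annuity: €2.09 × [1 − (1+0.062)^−2] / 0.062 = 3.82108
Perpetuity value at year 2: €8.23 / 0.062 = 132.74194
PV of perpetuity: 132.74194 / (1+0.062)^2 = 117.69530
Total PV = 3.82108 + 117.69530 = 121.51638

€121.52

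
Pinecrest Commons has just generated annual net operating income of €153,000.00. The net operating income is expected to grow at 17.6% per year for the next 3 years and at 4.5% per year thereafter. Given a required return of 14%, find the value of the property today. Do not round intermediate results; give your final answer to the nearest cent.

€2336134.72

D_1 = 179928.00000
D_2 = 211595.32800
D_3 = 248836.10573
Terminal value at year 3: TV = D_3×(1+g_2)/(r−g_2) = 260033.73049/0.095 = 2737197.16301
P_0 = D_1/(1+r)^1 + D_2/(1+r)^2 + D_3/(1+r)^3 + TV/(1+r)^3
    = 157831.57895 + 162815.73407 + 167957.28357 + 1847530.11926 = 2336134.71585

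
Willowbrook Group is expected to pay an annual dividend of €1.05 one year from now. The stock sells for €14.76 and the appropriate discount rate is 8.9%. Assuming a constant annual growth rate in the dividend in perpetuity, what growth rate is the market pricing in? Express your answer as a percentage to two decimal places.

P = D₁/(r−g) ⇒ g = r − D₁/P = 0.089 − €1.05/€14.76 = 0.017862

1.79%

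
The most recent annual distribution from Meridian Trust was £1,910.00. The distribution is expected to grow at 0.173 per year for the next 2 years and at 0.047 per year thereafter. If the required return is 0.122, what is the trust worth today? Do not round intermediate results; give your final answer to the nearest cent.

£33227.05

D_1 = 2240.43000
D_2 = 2628.02439
Terminal value at year 2: TV = D_2×(1+g_2)/(r−g_2) = 2751.54154/0.075 = 36687.22048
P_0 = D_1/(1+r)^1 + D_2/(1+r)^2 + TV/(1+r)^2
    = 1996.81818 + 2087.58264 + 29142.65372 = 33227.05455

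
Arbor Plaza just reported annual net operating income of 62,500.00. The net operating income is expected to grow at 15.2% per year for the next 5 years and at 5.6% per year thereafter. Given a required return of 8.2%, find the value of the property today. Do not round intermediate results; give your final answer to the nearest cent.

D_1 = 72000.00000
D_2 = 82944.00000
D_3 = 95551.48800
D_4 = 110075.31418
D_5 = 126806.76193
Terminal value at year 5: TV = D_5×(1+g_2)/(r−g_2) = 133907.94060/0.026 = 5150305.40765
P_0 = D_1/(1+r)^1 + D_2/(1+r)^2 + D_3/(1+r)^3 + D_4/(1+r)^4 + D_5/(1+r)^5 + TV/(1+r)^5
    = 66543.43808 + 70848.46642 + 75432.00861 + 80312.08310 + 85507.87406 + 3472935.19265 = 3851579.06292

3851579.06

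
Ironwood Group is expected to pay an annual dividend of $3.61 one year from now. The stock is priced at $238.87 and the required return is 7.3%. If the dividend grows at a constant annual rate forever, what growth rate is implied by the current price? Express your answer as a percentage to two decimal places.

P = D₁/(r−g) ⇒ g = r − D₁/P = 0.073 − $3.61/$238.87 = 0.057887

5.79%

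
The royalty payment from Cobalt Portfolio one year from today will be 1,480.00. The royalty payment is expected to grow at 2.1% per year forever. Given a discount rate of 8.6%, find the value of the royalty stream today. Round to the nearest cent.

Growing perpetuity: P = D₁ / (r − g) = 1,480.0000 / (0.086 − 0.021) = 22,769.23

22769.23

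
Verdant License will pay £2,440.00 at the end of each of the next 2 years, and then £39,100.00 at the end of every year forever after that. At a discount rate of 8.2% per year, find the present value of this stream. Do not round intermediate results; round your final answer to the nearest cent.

£411633.61

PV of 2-year annuity: £2,440.00 × [1 − (1+0.082)^−2] / 0.082 = 4339.26357
Perpetuity value at year 2: £39,100.00 / 0.082 = 476829.26829
PV of perpetuity: 476829.26829 / (1+0.082)^2 = 407294.34802
Total PV = 4339.26357 + 407294.34802 = 411633.61159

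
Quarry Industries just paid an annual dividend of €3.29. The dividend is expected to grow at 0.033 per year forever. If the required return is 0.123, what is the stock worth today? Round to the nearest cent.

D₁ = D₀ × (1 + g) = €3.29 × 1.033 = €3.3986
Growing perpetuity: P = D₁ / (r − g) = €3.3986 / (0.123 − 0.033) = €37.76

€37.76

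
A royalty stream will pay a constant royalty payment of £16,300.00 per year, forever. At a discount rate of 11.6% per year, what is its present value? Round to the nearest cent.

Level perpetuity: PV = C / r = £16,300.00 / 0.116 = £140,517.24

£140517.24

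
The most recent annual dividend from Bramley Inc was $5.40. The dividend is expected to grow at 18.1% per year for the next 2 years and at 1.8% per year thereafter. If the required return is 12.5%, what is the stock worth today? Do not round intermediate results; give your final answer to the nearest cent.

D_1 = 6.37740
D_2 = 7.53171
Terminal value at year 2: TV = D_2×(1+g_2)/(r−g_2) = 7.66728/0.107 = 71.65682
P_0 = D_1/(1+r)^1 + D_2/(1+r)^2 + TV/(1+r)^2
    = 5.66880 + 5.95098 + 56.61774 = 68.23752

$68.24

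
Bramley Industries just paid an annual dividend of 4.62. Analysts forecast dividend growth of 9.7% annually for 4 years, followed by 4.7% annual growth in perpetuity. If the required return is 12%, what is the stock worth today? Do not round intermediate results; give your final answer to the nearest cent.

D_1 = 5.06814
D_2 = 5.55975
D_3 = 6.09905
D_4 = 6.69065
Terminal value at year 4: TV = D_4×(1+g_2)/(r−g_2) = 7.00511/0.073 = 95.96046
P_0 = D_1/(1+r)^1 + D_2/(1+r)^2 + D_3/(1+r)^3 + D_4/(1+r)^4 + TV/(1+r)^4
    = 4.52513 + 4.43220 + 4.34118 + 4.25203 + 60.98461 = 78.53514

78.54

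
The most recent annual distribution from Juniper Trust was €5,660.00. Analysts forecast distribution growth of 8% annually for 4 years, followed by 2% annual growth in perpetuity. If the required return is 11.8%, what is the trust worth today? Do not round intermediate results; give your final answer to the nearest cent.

D_1 = 6112.80000
D_2 = 6601.82400
D_3 = 7129.96992
D_4 = 7700.36751
Terminal value at year 4: TV = D_4×(1+g_2)/(r−g_2) = 7854.37486/0.098 = 80146.68228
P_0 = D_1/(1+r)^1 + D_2/(1+r)^2 + D_3/(1+r)^3 + D_4/(1+r)^4 + TV/(1+r)^4
    = 5467.62075 + 5281.78033 + 5102.25649 + 4928.83454 + 51300.11457 = 72080.60668

€72080.61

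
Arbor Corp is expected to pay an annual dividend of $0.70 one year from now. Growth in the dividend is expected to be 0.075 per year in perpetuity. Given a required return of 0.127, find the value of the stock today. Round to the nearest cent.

Growing perpetuity: P = D₁ / (r − g) = $0.7000 / (0.127 − 0.075) = $13.46

$13.46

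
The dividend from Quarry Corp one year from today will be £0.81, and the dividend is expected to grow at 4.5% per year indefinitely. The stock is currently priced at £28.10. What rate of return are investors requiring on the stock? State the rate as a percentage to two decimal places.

P = D₁/(r − g) ⇒ r = D₁/P + g = £0.8100/£28.10 + 0.045 = 0.028826 + 0.045 = 0.073826

7.38%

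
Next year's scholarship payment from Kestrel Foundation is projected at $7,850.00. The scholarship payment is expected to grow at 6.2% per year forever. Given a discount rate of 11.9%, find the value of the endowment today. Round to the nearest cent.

Growing perpetuity: P = D₁ / (r − g) = $7,850.0000 / (0.119 − 0.062) = $137,719.30

$137719.30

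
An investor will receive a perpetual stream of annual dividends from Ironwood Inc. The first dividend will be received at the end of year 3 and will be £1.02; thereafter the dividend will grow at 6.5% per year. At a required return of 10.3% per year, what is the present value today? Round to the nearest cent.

Value at end of year 2: C₁ / (r − g) = £1.02 / (0.103 − 0.065) = £26.8421
Discount to today: PV = £26.8421 / (1 + 0.103)^2 = £26.8421 / 1.216609 = £22.06

£22.06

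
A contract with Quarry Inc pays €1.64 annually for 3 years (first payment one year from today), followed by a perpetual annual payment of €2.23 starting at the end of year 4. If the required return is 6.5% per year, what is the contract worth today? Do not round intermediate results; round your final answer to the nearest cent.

PV of 3-year annuity: €1.64 × [1 − (1+0.065)^−3] / 0.065 = 4.34350
Perpetuity value at year 3: €2.23 / 0.065 = 34.30769
PV of perpetuity: 34.30769 / (1+0.065)^3 = 28.40159
Total PV = 4.34350 + 28.40159 = 32.74509

€32.75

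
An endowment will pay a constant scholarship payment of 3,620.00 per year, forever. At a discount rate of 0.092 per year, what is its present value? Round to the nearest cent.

39347.83

Level perpetuity: PV = C / r = 3,620.00 / 0.092 = 39,347.83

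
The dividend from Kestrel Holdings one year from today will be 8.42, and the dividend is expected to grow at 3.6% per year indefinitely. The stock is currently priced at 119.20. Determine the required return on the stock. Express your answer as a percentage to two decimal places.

P = D₁/(r − g) ⇒ r = D₁/P + g = 8.4200/119.20 + 0.036 = 0.070638 + 0.036 = 0.106638

10.66%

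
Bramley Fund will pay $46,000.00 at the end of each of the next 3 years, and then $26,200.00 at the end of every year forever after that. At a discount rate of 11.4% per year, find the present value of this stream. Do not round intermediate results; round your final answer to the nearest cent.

PV of 3-year annuity: $46,000.00 × [1 − (1+0.114)^−3] / 0.114 = 111633.42923
Perpetuity value at year 3: $26,200.00 / 0.114 = 229824.56140
PV of perpetuity: 229824.56140 / (1+0.114)^3 = 166242.04302
Total PV = 111633.42923 + 166242.04302 = 277875.47225

$277875.47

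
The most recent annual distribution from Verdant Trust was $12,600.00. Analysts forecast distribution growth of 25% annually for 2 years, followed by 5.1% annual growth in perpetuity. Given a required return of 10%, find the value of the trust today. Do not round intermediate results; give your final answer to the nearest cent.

D_1 = 15750.00000
D_2 = 19687.50000
Terminal value at year 2: TV = D_2×(1+g_2)/(r−g_2) = 20691.56250/0.049 = 422276.78571
P_0 = D_1/(1+r)^1 + D_2/(1+r)^2 + TV/(1+r)^2
    = 14318.18182 + 16270.66116 + 348989.07910 = 379577.92208

$379577.92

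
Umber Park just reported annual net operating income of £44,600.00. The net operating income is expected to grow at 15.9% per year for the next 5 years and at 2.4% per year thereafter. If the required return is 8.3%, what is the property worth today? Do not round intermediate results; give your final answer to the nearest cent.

D_1 = 51691.40000
D_2 = 59910.33260
D_3 = 69436.07548
D_4 = 80476.41149
D_5 = 93272.16091
Terminal value at year 5: TV = D_5×(1+g_2)/(r−g_2) = 95510.69277/0.059 = 1618825.30124
P_0 = D_1/(1+r)^1 + D_2/(1+r)^2 + D_3/(1+r)^3 + D_4/(1+r)^4 + D_5/(1+r)^5 + TV/(1+r)^5
    = 47729.82456 + 51079.28593 + 54663.79723 + 58499.85317 + 62605.10603 + 1086569.97581 = 1361147.84273

£1361147.84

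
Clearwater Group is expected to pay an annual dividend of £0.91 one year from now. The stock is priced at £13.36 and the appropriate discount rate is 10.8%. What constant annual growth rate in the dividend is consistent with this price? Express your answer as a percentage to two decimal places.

3.99%

P = D₁/(r−g) ⇒ g = r − D₁/P = 0.108 − £0.91/£13.36 = 0.039886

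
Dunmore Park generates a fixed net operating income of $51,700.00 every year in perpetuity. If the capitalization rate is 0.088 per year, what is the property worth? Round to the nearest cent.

$587500.00

Level perpetuity: PV = C / r = $51,700.00 / 0.088 = $587,500.00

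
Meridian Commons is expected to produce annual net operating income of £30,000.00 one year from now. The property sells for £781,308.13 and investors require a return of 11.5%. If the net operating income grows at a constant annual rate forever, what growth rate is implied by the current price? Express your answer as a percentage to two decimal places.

7.66%

P = D₁/(r−g) ⇒ g = r − D₁/P = 0.115 − £30,000.00/£781,308.13 = 0.076603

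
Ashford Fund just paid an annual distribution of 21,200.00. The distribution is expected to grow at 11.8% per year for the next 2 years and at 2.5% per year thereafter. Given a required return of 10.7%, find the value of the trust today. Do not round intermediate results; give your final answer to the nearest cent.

313326.72

D_1 = 23701.60000
D_2 = 26498.38880
Terminal value at year 2: TV = D_2×(1+g_2)/(r−g_2) = 27160.84852/0.082 = 331229.86000
P_0 = D_1/(1+r)^1 + D_2/(1+r)^2 + TV/(1+r)^2
    = 21410.65944 + 21623.41215 + 270292.65192 = 313326.72351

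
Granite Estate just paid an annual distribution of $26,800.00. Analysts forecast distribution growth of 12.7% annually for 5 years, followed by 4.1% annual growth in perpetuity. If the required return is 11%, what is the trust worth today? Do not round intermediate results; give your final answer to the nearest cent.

D_1 = 30203.60000
D_2 = 34039.45720
D_3 = 38362.46826
D_4 = 43234.50173
D_5 = 48725.28345
Terminal value at year 5: TV = D_5×(1+g_2)/(r−g_2) = 50723.02008/0.069 = 735116.23298
P_0 = D_1/(1+r)^1 + D_2/(1+r)^2 + D_3/(1+r)^3 + D_4/(1+r)^4 + D_5/(1+r)^5 + TV/(1+r)^5
    = 27210.45045 + 27627.18708 + 28050.30616 + 28479.90544 + 28916.08418 + 436255.70474 = 576539.63805

$576539.64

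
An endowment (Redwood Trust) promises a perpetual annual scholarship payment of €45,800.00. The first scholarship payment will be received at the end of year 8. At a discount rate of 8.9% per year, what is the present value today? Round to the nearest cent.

€283322.01

Value at end of year 7: C / r = €45,800.00 / 0.089 = €514,606.7416
Discount to today: PV = €514,606.7416 / (1 + 0.089)^7 = €514,606.7416 / 1.816332 = €283,322.01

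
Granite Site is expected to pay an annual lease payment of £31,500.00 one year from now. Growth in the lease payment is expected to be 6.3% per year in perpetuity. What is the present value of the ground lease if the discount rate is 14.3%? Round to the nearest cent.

Growing perpetuity: P = D₁ / (r − g) = £31,500.0000 / (0.143 − 0.063) = £393,750.00

£393750.00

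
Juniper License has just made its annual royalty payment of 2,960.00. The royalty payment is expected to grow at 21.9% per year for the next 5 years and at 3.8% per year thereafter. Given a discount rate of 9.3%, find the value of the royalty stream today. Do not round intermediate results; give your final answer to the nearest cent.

D_1 = 3608.24000
D_2 = 4398.44456
D_3 = 5361.70392
D_4 = 6535.91708
D_5 = 7967.28292
Terminal value at year 5: TV = D_5×(1+g_2)/(r−g_2) = 8270.03967/0.055 = 150364.35759
P_0 = D_1/(1+r)^1 + D_2/(1+r)^2 + D_3/(1+r)^3 + D_4/(1+r)^4 + D_5/(1+r)^5 + TV/(1+r)^5
    = 3301.22598 + 3681.78817 + 4106.22121 + 4579.58249 + 5107.51240 + 96392.68850 = 117169.01876

117169.02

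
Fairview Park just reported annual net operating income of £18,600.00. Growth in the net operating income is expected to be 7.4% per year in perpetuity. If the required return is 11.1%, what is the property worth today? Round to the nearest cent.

D₁ = D₀ × (1 + g) = £18,600.00 × 1.074 = £19,976.4000
Growing perpetuity: P = D₁ / (r − g) = £19,976.4000 / (0.111 − 0.074) = £539,902.70

£539902.70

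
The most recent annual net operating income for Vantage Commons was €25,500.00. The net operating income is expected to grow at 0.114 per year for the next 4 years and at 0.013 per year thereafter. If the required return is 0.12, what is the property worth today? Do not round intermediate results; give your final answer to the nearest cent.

D_1 = 28407.00000
D_2 = 31645.39800
D_3 = 35252.97337
D_4 = 39271.81234
Terminal value at year 4: TV = D_4×(1+g_2)/(r−g_2) = 39782.34590/0.107 = 371797.62520
P_0 = D_1/(1+r)^1 + D_2/(1+r)^2 + D_3/(1+r)^3 + D_4/(1+r)^4 + TV/(1+r)^4
    = 25363.39286 + 25227.51754 + 25092.37012 + 24957.94671 + 236284.11232 = 336925.33955

€336925.34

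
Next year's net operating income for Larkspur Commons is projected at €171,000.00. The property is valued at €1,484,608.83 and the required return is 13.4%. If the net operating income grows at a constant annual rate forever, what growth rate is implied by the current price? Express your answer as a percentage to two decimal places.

1.88%

P = D₁/(r−g) ⇒ g = r − D₁/P = 0.134 − €171,000.00/€1,484,608.83 = 0.018818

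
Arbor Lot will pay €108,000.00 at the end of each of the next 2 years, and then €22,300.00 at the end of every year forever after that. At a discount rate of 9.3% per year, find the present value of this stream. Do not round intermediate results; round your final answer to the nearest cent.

PV of 2-year annuity: €108,000.00 × [1 − (1+0.093)^−2] / 0.093 = 189213.73558
Perpetuity value at year 2: €22,300.00 / 0.093 = 239784.94624
PV of perpetuity: 239784.94624 / (1+0.093)^2 = 200715.81380
Total PV = 189213.73558 + 200715.81380 = 389929.54938

€389929.55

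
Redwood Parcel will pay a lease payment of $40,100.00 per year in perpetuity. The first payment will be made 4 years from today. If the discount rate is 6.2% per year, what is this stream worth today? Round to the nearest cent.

Value at end of year 3: C / r = $40,100.00 / 0.062 = $646,774.1935
Discount to today: PV = $646,774.1935 / (1 + 0.062)^3 = $646,774.1935 / 1.197770 = $539,981.81

$539981.81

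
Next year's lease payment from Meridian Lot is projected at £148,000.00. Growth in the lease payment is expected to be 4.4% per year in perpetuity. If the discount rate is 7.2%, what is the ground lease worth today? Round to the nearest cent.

Growing perpetuity: P = D₁ / (r − g) = £148,000.0000 / (0.072 − 0.044) = £5,285,714.29

£5285714.29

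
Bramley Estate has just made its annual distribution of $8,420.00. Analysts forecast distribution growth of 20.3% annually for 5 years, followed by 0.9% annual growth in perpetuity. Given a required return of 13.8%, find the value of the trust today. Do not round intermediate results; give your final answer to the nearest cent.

$136829.59

D_1 = 10129.26000
D_2 = 12185.49978
D_3 = 14659.15624
D_4 = 17634.96495
D_5 = 21214.86284
Terminal value at year 5: TV = D_5×(1+g_2)/(r−g_2) = 21405.79660/0.129 = 165936.40777
P_0 = D_1/(1+r)^1 + D_2/(1+r)^2 + D_3/(1+r)^3 + D_4/(1+r)^4 + D_5/(1+r)^5 + TV/(1+r)^5
    = 8900.93146 + 9409.33264 + 9946.77255 + 10514.90983 + 11115.49782 + 86942.14963 = 136829.59393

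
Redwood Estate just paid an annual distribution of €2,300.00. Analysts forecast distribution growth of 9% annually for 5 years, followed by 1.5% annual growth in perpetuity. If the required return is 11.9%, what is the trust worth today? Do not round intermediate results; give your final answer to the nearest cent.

€30321.52

D_1 = 2507.00000
D_2 = 2732.63000
D_3 = 2978.56670
D_4 = 3246.63770
D_5 = 3538.83510
Terminal value at year 5: TV = D_5×(1+g_2)/(r−g_2) = 3591.91762/0.104 = 34537.66945
P_0 = D_1/(1+r)^1 + D_2/(1+r)^2 + D_3/(1+r)^3 + D_4/(1+r)^4 + D_5/(1+r)^5 + TV/(1+r)^5
    = 2240.39321 + 2182.33119 + 2125.77390 + 2070.68235 + 2017.01855 + 19685.32531 = 30321.52450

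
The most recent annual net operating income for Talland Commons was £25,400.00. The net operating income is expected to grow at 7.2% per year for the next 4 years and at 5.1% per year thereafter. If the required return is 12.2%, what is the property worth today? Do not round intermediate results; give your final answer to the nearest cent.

£404092.53

D_1 = 27228.80000
D_2 = 29189.27360
D_3 = 31290.90130
D_4 = 33543.84619
Terminal value at year 4: TV = D_4×(1+g_2)/(r−g_2) = 35254.58235/0.071 = 496543.41336
P_0 = D_1/(1+r)^1 + D_2/(1+r)^2 + D_3/(1+r)^3 + D_4/(1+r)^4 + TV/(1+r)^4
    = 24268.09269 + 23186.62689 + 22153.35474 + 21166.12860 + 313318.32611 = 404092.52902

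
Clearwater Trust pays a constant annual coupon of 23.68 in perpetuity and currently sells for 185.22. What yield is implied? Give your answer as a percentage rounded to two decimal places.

12.78%

P = C/r ⇒ r = C/P = 23.68/185.22 = 0.127848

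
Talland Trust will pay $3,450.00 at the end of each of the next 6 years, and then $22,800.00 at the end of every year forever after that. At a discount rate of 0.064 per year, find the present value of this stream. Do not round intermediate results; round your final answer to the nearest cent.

PV of 6-year annuity: $3,450.00 × [1 − (1+0.064)^−6] / 0.064 = 16753.63789
Perpetuity value at year 6: $22,800.00 / 0.064 = 356250.00000
PV of perpetuity: 356250.00000 / (1+0.064)^6 = 245530.30610
Total PV = 16753.63789 + 245530.30610 = 262283.94400

$262283.94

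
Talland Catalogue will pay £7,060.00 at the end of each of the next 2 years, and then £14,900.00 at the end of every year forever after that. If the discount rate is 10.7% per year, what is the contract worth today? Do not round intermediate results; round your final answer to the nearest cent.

PV of 2-year annuity: £7,060.00 × [1 − (1+0.107)^−2] / 0.107 = 12138.75078
Perpetuity value at year 2: £14,900.00 / 0.107 = 139252.33645
PV of perpetuity: 139252.33645 / (1+0.107)^2 = 113633.72645
Total PV = 12138.75078 + 113633.72645 = 125772.47723

£125772.48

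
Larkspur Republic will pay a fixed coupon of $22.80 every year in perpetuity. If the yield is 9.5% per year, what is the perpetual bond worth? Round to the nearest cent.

Level perpetuity: PV = C / r = $22.80 / 0.095 = $240.00

$240.00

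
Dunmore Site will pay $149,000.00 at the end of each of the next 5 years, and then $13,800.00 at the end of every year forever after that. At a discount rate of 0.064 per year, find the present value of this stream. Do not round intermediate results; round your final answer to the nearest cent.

$778992.46

PV of 5-year annuity: $149,000.00 × [1 − (1+0.064)^−5] / 0.064 = 620870.93823
Perpetuity value at year 5: $13,800.00 / 0.064 = 215625.00000
PV of perpetuity: 215625.00000 / (1+0.064)^5 = 158121.51713
Total PV = 620870.93823 + 158121.51713 = 778992.45536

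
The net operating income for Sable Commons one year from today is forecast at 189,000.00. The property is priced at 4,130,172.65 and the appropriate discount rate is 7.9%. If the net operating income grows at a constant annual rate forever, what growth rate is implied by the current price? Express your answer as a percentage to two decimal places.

3.32%

P = D₁/(r−g) ⇒ g = r − D₁/P = 0.079 − 189,000.00/4,130,172.65 = 0.033239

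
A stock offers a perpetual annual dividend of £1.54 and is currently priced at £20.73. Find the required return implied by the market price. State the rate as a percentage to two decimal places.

7.43%

P = C/r ⇒ r = C/P = £1.54/£20.73 = 0.074288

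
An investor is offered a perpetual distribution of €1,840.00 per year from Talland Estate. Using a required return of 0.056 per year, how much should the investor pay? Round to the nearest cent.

€32857.14

Level perpetuity: PV = C / r = €1,840.00 / 0.056 = €32,857.14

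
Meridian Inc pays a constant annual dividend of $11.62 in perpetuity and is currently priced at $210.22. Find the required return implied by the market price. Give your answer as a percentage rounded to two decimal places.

5.53%

P = C/r ⇒ r = C/P = $11.62/$210.22 = 0.055275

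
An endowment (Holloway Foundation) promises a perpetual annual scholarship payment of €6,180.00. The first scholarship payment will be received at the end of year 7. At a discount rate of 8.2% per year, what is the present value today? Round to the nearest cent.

Value at end of year 6: C / r = €6,180.00 / 0.082 = €75,365.8537
Discount to today: PV = €75,365.8537 / (1 + 0.082)^6 = €75,365.8537 / 1.604588 = €46,968.97

€46968.97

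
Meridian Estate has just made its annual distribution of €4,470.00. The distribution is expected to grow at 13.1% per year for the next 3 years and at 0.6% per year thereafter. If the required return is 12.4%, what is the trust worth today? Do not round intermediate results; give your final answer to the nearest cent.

D_1 = 5055.57000
D_2 = 5717.84967
D_3 = 6466.88798
Terminal value at year 3: TV = D_3×(1+g_2)/(r−g_2) = 6505.68930/0.118 = 55132.96021
P_0 = D_1/(1+r)^1 + D_2/(1+r)^2 + D_3/(1+r)^3 + TV/(1+r)^3
    = 4497.83808 + 4525.84953 + 4554.03542 + 38825.08164 = 52402.80466

€52402.80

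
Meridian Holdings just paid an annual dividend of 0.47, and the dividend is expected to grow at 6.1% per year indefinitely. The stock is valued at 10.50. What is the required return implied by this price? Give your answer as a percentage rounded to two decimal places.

D₁ = 0.47 × 1.061 = 0.4987
P = D₁/(r − g) ⇒ r = D₁/P + g = 0.4987/10.50 + 0.061 = 0.047492 + 0.061 = 0.108492

10.85%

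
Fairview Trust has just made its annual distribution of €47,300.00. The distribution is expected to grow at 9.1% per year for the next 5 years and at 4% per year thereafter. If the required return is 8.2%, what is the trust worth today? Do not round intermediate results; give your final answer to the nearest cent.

D_1 = 51604.30000
D_2 = 56300.29130
D_3 = 61423.61781
D_4 = 67013.16703
D_5 = 73111.36523
Terminal value at year 5: TV = D_5×(1+g_2)/(r−g_2) = 76035.81984/0.042 = 1810376.66280
P_0 = D_1/(1+r)^1 + D_2/(1+r)^2 + D_3/(1+r)^3 + D_4/(1+r)^4 + D_5/(1+r)^5 + TV/(1+r)^5
    = 47693.43808 + 48090.14875 + 48490.15922 + 48893.49696 + 49300.18964 + 1220766.60053 = 1463234.03318

€1463234.03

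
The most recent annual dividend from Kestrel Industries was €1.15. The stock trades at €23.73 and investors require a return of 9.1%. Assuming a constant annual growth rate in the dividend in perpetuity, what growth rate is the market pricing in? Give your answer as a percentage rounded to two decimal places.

4.06%

P = D₀(1+g)/(r−g) ⇒ P(r−g) = D₀(1+g) ⇒ g(P+D₀) = P·r − D₀
g = (P·r − D₀)/(P + D₀) = (€23.73×0.091 − €1.15) / (€23.73 + €1.15) = 0.040572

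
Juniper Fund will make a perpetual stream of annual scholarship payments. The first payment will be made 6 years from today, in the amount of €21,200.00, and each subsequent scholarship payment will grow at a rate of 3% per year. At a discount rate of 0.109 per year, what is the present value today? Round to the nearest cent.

Value at end of year 5: C₁ / (r − g) = €21,200.00 / (0.109 − 0.03) = €268,354.4304
Discount to today: PV = €268,354.4304 / (1 + 0.109)^5 = €268,354.4304 / 1.677481 = €159,974.60

€159974.60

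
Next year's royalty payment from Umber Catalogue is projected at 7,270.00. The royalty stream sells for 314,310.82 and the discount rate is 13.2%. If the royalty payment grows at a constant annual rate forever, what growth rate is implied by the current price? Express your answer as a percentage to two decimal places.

P = D₁/(r−g) ⇒ g = r − D₁/P = 0.132 − 7,270.00/314,310.82 = 0.108870

10.89%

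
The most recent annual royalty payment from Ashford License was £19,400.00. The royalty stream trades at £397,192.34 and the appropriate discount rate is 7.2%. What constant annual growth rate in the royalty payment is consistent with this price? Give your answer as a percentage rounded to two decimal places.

2.21%

P = D₀(1+g)/(r−g) ⇒ P(r−g) = D₀(1+g) ⇒ g(P+D₀) = P·r − D₀
g = (P·r − D₀)/(P + D₀) = (£397,192.34×0.072 − £19,400.00) / (£397,192.34 + £19,400.00) = 0.022079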